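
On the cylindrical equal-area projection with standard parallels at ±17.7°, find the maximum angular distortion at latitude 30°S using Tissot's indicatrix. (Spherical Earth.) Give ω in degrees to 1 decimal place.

10.9°

Cylindrical equal-area (φ₀ = 17.7°): h = cos φ / cos 17.7° along meridians, k = cos 17.7° / cos φ along parallels; h·k = 1.
At 30°: h = 0.9091, k = 1.100; principal scales a = 1.100, b = 0.9091.
sin(ω/2) = (a − b)/(a + b) = 0.1910/2.009 = 0.09506, so ω = 2 arcsin(0.09506) ≈ 10.9°.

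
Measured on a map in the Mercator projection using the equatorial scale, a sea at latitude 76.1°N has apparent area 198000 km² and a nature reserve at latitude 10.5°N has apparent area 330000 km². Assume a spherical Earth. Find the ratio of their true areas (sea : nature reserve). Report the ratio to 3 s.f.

Since Mercator area scale is 1/cos²φ, the true area equals the apparent area multiplied by cos²φ.
True area of sea: 198000 × cos²(76.1°) = 198000 × 0.05771 = 11430 km².
True area of nature reserve: 330000 × cos²(10.5°) = 330000 × 0.9668 = 319000 km².
Ratio = 11430 / 319000 ≈ 0.0358.

0.0358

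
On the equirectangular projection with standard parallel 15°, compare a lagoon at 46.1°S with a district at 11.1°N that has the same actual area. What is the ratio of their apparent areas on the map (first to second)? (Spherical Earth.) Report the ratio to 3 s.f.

1.42

With standard parallel φ₀ = 15°, the equirectangular projection gives x = Rλ cos φ₀, y = Rφ, so h = 1 and k = cos 15° / cos φ.
Areal scale at 46.1°: h·k = 1.000 × 1.393 = 1.393.
Areal scale at 11.1°: h·k = 1.000 × 0.9843 = 0.9843.
Ratio = 1.393/0.9843 ≈ 1.42.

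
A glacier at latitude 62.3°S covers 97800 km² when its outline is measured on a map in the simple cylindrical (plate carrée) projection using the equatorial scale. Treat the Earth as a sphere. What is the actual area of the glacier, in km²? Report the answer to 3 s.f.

For the equirectangular projection with φ₀ = 0 (plate carrée), h = 1 along meridians and k = sec φ along parallels.
Areal scale = h·k = 1 × sec φ; at 62.3°, h = 1.000, k = 2.151, so h·k = 2.151.
True area = apparent / (areal scale) = 97800 / 2.151 ≈ 45500 km².

45500 km²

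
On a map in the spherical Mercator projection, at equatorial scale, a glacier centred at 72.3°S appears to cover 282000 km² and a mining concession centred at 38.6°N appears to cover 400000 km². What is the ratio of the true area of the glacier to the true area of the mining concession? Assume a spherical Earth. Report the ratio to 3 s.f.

0.107

Since Mercator area scale is 1/cos²φ, the true area equals the apparent area multiplied by cos²φ.
True area of glacier: 282000 × cos²(72.3°) = 282000 × 0.09244 = 26070 km².
True area of mining concession: 400000 × cos²(38.6°) = 400000 × 0.6108 = 244300 km².
Ratio = 26070 / 244300 ≈ 0.107.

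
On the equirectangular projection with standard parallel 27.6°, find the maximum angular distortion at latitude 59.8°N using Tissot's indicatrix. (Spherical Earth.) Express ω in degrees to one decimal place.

In the equirectangular projection with standard parallel φ₀ = 27.6° (x = Rλ cos φ₀, y = Rφ), meridians are true-scale (h = 1) and the parallel scale is k = cos φ₀ / cos φ.
At 59.8°: h = 1.000, k = 1.762; principal scales a = 1.762, b = 1.000.
sin(ω/2) = (a − b)/(a + b) = 0.7618/2.762 = 0.2758, so ω = 2 arcsin(0.2758) ≈ 32.0°.

32.0°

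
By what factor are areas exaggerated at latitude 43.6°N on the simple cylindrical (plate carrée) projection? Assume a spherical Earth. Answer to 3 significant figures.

1.38

In the plate carrée (x = Rλ, y = Rφ), meridians are true-scale (h = 1) and parallels are stretched by k = sec φ.
Areal scale = h·k = 1 × sec φ; at 43.6°, h = 1.000, k = 1.381, so h·k = 1.381.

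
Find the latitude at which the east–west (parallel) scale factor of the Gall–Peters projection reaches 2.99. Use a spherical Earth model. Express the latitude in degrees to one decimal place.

Gall–Peters is a cylindrical equal-area projection with standard parallels at ±45°. A cylindrical equal-area projection with standard parallel φ₀ has meridian scale h = cos φ / cos φ₀ and parallel scale k = cos φ₀ / cos φ (so areas are preserved, h·k = 1).
k = cos φ₀ / cos φ = 2.99  ⇒  cos φ = cos 45° / 2.99 = 0.2365.
φ = arccos(0.2365) ≈ 76.3°.

76.3°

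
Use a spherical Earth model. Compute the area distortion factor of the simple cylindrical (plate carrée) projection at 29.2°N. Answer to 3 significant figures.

Plate carrée maps x = Rλ, y = Rφ. The meridian scale is h = 1 and the parallel scale is k = 1/cos φ = sec φ.
Areal scale = h·k = 1 × sec φ; at 29.2°, h = 1.000, k = 1.146, so h·k = 1.146.

1.15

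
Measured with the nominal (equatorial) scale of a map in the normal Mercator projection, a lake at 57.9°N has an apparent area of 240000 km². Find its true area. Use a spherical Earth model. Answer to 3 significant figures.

67800 km²

For Mercator, h = k = sec φ (a conformal cylindrical projection has a single point scale, 1/cos φ).
Areal scale = k² = sec²φ = 1/cos²(57.9°) = 1/0.5314² = 3.541.
True area = apparent / (areal scale) = 240000 / 3.541 ≈ 67800 km².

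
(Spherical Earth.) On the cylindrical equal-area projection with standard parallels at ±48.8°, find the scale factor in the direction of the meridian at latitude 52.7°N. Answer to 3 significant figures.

0.920

Cylindrical equal-area (φ₀ = 48.8°): h = cos φ / cos 48.8° along meridians, k = cos 48.8° / cos φ along parallels; h·k = 1.
h = cos 52.7° / cos 48.8° = 0.6060/0.6587 = 0.9200.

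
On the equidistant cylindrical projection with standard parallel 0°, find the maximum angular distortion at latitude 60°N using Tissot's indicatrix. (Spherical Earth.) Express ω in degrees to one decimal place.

In the plate carrée (x = Rλ, y = Rφ), meridians are true-scale (h = 1) and parallels are stretched by k = sec φ.
At 60°: h = 1.000, k = 2.000; principal scales a = 2.000, b = 1.000.
sin(ω/2) = (a − b)/(a + b) = 1.0000/3.000 = 0.3333, so ω = 2 arcsin(0.3333) ≈ 38.9°.

38.9°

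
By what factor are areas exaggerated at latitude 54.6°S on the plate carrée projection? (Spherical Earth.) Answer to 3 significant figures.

For the equirectangular projection with φ₀ = 0 (plate carrée), h = 1 along meridians and k = sec φ along parallels.
Areal scale = h·k = 1 × sec φ; at 54.6°, h = 1.000, k = 1.726, so h·k = 1.726.

1.73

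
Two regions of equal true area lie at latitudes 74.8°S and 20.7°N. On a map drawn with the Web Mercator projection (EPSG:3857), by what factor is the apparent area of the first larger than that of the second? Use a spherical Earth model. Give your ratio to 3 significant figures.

12.7

Mercator areal scale is sec²φ.
At 74.8°: sec²(74.8°) = 1/0.2622² = 14.55.
At 20.7°: sec²(20.7°) = 1/0.9354² = 1.143.
Ratio = 14.55/1.143 = cos²(20.7°)/cos²(74.8°) ≈ 12.7.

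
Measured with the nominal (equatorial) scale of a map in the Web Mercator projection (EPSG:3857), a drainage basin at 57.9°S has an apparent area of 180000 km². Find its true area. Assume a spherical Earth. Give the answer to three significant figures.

50800 km²

The Mercator projection is conformal; its linear scale factor is the same in every direction and equals sec φ = 1/cos φ.
Areal scale = k² = sec²φ = 1/cos²(57.9°) = 1/0.5314² = 3.541.
True area = apparent / (areal scale) = 180000 / 3.541 ≈ 50800 km².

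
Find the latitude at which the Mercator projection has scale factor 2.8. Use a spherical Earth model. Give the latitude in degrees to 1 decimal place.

Mercator scale is k = sec φ = 1/cos φ.
1/cos φ = 2.8  ⇒  cos φ = 0.3571  ⇒  φ = arccos(0.3571) ≈ 69.1°.

69.1°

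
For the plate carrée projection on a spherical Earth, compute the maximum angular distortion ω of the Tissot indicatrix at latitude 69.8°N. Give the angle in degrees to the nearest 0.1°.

In the plate carrée (x = Rλ, y = Rφ), meridians are true-scale (h = 1) and parallels are stretched by k = sec φ.
At 69.8°: h = 1.000, k = 2.896; principal scales a = 2.896, b = 1.000.
sin(ω/2) = (a − b)/(a + b) = 1.896/3.896 = 0.4867, so ω = 2 arcsin(0.4867) ≈ 58.2°.

58.2°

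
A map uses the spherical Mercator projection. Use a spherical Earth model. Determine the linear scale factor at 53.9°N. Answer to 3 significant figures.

1.70

For Mercator, h = k = sec φ (a conformal cylindrical projection has a single point scale, 1/cos φ).
k = 1/cos 53.9° = 1/0.5892 = 1.697.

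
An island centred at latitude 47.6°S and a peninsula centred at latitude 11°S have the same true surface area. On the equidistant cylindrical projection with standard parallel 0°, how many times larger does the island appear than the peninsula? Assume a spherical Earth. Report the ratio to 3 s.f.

In the plate carrée (x = Rλ, y = Rφ), meridians are true-scale (h = 1) and parallels are stretched by k = sec φ.
Areal scale at 47.6°: h·k = 1.000 × 1.483 = 1.483.
Areal scale at 11°: h·k = 1.000 × 1.019 = 1.019.
Ratio = 1.483/1.019 ≈ 1.46.

1.46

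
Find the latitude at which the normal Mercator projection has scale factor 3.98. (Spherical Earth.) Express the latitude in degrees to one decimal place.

75.4°

Mercator scale is k = sec φ = 1/cos φ.
1/cos φ = 3.98  ⇒  cos φ = 0.2513  ⇒  φ = arccos(0.2513) ≈ 75.4°.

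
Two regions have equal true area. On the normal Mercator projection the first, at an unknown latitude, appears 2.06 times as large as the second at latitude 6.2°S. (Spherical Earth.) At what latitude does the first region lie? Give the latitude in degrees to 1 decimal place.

Mercator areal scale is sec²φ, so apparent-area ratio = sec²φ₁ / sec²φ₂ = cos²φ₂ / cos²φ₁.
cos²φ₂ / cos²φ₁ = 2.06  ⇒  cos φ₁ = cos 6.2° / √2.06 = 0.9942/1.435 = 0.6927.
φ₁ = arccos(0.6927) ≈ 46.2°.

46.2°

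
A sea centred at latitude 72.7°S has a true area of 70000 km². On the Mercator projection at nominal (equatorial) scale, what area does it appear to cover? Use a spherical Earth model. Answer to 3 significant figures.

For Mercator, h = k = sec φ (a conformal cylindrical projection has a single point scale, 1/cos φ).
Areal scale = k² = sec²φ = 1/cos²(72.7°) = 1/0.2974² = 11.31.
Apparent area = 70000 × 11.31 ≈ 792000 km².

792000 km²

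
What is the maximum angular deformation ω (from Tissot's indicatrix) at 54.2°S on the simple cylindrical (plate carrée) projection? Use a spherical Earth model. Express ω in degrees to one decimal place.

30.4°

For the equirectangular projection with φ₀ = 0 (plate carrée), h = 1 along meridians and k = sec φ along parallels.
At 54.2°: h = 1.000, k = 1.710; principal scales a = 1.710, b = 1.000.
sin(ω/2) = (a − b)/(a + b) = 0.7095/2.710 = 0.2619, so ω = 2 arcsin(0.2619) ≈ 30.4°.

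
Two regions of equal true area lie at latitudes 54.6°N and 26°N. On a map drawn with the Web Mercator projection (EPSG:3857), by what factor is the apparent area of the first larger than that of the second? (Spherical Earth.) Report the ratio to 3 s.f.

Mercator areal scale is sec²φ.
At 54.6°: sec²(54.6°) = 1/0.5793² = 2.980.
At 26°: sec²(26°) = 1/0.8988² = 1.238.
Ratio = 2.980/1.238 = cos²(26°)/cos²(54.6°) ≈ 2.41.

2.41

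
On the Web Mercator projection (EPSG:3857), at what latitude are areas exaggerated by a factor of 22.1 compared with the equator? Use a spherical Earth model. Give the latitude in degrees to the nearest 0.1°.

77.7°

Mercator areal scale is sec²φ.
sec²φ = 22.1  ⇒  cos²φ = 0.04525  ⇒  cos φ = 0.2127.
φ = arccos(0.2127) ≈ 77.7°.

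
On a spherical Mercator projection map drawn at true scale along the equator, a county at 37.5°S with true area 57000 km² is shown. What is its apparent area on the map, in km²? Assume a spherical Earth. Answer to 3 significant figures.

90600 km²

Mercator is conformal, so the point scale is isotropic: h = k = sec φ = 1/cos φ.
Areal scale = k² = sec²φ = 1/cos²(37.5°) = 1/0.7934² = 1.589.
Apparent area = 57000 × 1.589 ≈ 90600 km².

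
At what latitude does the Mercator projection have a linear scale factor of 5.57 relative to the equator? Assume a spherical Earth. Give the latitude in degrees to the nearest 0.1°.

Mercator scale is k = sec φ = 1/cos φ.
1/cos φ = 5.57  ⇒  cos φ = 0.1795  ⇒  φ = arccos(0.1795) ≈ 79.7°.

79.7°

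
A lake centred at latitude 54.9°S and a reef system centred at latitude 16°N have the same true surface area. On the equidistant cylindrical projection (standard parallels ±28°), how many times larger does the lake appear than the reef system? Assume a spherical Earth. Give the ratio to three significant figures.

In the equirectangular projection with standard parallel φ₀ = 28° (x = Rλ cos φ₀, y = Rφ), meridians are true-scale (h = 1) and the parallel scale is k = cos φ₀ / cos φ.
Areal scale at 54.9°: h·k = 1.000 × 1.536 = 1.536.
Areal scale at 16°: h·k = 1.000 × 0.9185 = 0.9185.
Ratio = 1.536/0.9185 ≈ 1.67.

1.67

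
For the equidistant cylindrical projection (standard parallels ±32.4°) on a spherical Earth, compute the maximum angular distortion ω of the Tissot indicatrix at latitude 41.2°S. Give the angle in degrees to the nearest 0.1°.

6.6°

With standard parallel φ₀ = 32.4°, the equirectangular projection gives x = Rλ cos φ₀, y = Rφ, so h = 1 and k = cos 32.4° / cos φ.
At 41.2°: h = 1.000, k = 1.122; principal scales a = 1.122, b = 1.000.
sin(ω/2) = (a − b)/(a + b) = 0.1222/2.122 = 0.05756, so ω = 2 arcsin(0.05756) ≈ 6.6°.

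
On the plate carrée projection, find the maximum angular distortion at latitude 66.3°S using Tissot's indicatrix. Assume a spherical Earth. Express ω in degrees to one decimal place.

In the plate carrée (x = Rλ, y = Rφ), meridians are true-scale (h = 1) and parallels are stretched by k = sec φ.
At 66.3°: h = 1.000, k = 2.488; principal scales a = 2.488, b = 1.000.
sin(ω/2) = (a − b)/(a + b) = 1.488/3.488 = 0.4266, so ω = 2 arcsin(0.4266) ≈ 50.5°.

50.5°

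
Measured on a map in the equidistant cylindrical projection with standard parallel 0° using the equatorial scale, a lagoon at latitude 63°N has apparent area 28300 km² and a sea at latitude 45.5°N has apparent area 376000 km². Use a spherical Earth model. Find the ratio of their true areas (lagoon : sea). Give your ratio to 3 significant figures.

0.0488

Plate carrée has h = 1 and k = sec φ, giving areal scale sec φ; true area = (apparent area) · cos φ.
True area of lagoon: 28300 × cos(63°) = 28300 × 0.4540 = 12850 km².
True area of sea: 376000 × cos(45.5°) = 376000 × 0.7009 = 263500 km².
Ratio = 12850 / 263500 ≈ 0.0488.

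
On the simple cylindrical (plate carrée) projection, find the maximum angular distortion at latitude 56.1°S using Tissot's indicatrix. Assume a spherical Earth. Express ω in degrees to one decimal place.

In the plate carrée (x = Rλ, y = Rφ), meridians are true-scale (h = 1) and parallels are stretched by k = sec φ.
At 56.1°: h = 1.000, k = 1.793; principal scales a = 1.793, b = 1.000.
sin(ω/2) = (a − b)/(a + b) = 0.7929/2.793 = 0.2839, so ω = 2 arcsin(0.2839) ≈ 33.0°.

33.0°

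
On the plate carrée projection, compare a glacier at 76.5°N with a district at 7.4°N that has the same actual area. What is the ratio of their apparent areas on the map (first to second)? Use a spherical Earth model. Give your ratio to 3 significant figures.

4.25

Plate carrée maps x = Rλ, y = Rφ. The meridian scale is h = 1 and the parallel scale is k = 1/cos φ = sec φ.
Areal scale at 76.5°: h·k = 1.000 × 4.284 = 4.284.
Areal scale at 7.4°: h·k = 1.000 × 1.008 = 1.008.
Ratio = 4.284/1.008 ≈ 4.25.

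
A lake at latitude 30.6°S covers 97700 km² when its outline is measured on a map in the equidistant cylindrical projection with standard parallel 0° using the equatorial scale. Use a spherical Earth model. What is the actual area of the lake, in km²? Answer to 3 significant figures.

84100 km²

For the equirectangular projection with φ₀ = 0 (plate carrée), h = 1 along meridians and k = sec φ along parallels.
Areal scale = h·k = 1 × sec φ; at 30.6°, h = 1.000, k = 1.162, so h·k = 1.162.
True area = apparent / (areal scale) = 97700 / 1.162 ≈ 84100 km².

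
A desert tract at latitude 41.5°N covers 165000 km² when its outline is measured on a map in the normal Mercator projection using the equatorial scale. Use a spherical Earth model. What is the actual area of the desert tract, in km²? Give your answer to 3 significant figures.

92600 km²

For Mercator, h = k = sec φ (a conformal cylindrical projection has a single point scale, 1/cos φ).
Areal scale = k² = sec²φ = 1/cos²(41.5°) = 1/0.7490² = 1.783.
True area = apparent / (areal scale) = 165000 / 1.783 ≈ 92600 km².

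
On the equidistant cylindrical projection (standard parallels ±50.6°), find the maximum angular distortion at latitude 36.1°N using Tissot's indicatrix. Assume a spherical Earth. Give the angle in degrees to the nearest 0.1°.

With standard parallel φ₀ = 50.6°, the equirectangular projection gives x = Rλ cos φ₀, y = Rφ, so h = 1 and k = cos 50.6° / cos φ.
At 36.1°: h = 1.000, k = 0.7856; principal scales a = 1.000, b = 0.7856.
sin(ω/2) = (a − b)/(a + b) = 0.2144/1.786 = 0.1201, so ω = 2 arcsin(0.1201) ≈ 13.8°.

13.8°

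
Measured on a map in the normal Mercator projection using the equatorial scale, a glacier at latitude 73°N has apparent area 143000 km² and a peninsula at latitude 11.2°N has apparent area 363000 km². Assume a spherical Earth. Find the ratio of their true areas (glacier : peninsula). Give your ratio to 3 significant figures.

Mercator's areal exaggeration is sec²φ; hence true area = (apparent area) · cos²φ.
True area of glacier: 143000 × cos²(73°) = 143000 × 0.08548 = 12220 km².
True area of peninsula: 363000 × cos²(11.2°) = 363000 × 0.9623 = 349300 km².
Ratio = 12220 / 349300 ≈ 0.0350.

0.0350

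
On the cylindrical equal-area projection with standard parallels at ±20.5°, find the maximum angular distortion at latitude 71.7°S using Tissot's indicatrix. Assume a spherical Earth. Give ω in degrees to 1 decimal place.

For cylindrical equal-area with standard parallel φ₀, h = cos φ / cos φ₀ and k = cos φ₀ / cos φ, so h·k = 1.
At 71.7°: h = 0.3352, k = 2.983; principal scales a = 2.983, b = 0.3352.
sin(ω/2) = (a − b)/(a + b) = 2.648/3.318 = 0.7980, so ω = 2 arcsin(0.7980) ≈ 105.9°.

105.9°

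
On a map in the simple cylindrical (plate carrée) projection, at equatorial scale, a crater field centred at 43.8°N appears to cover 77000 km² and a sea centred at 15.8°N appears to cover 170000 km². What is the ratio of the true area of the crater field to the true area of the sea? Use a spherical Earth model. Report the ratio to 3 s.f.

On the plate carrée, areal scale = h·k = 1 × sec φ, so true area = apparent × cos φ.
True area of crater field: 77000 × cos(43.8°) = 77000 × 0.7218 = 55580 km².
True area of sea: 170000 × cos(15.8°) = 170000 × 0.9622 = 163600 km².
Ratio = 55580 / 163600 ≈ 0.340.

0.340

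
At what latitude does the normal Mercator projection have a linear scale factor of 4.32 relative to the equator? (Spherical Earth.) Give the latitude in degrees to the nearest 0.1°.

76.6°

Mercator scale is k = sec φ = 1/cos φ.
1/cos φ = 4.32  ⇒  cos φ = 0.2315  ⇒  φ = arccos(0.2315) ≈ 76.6°.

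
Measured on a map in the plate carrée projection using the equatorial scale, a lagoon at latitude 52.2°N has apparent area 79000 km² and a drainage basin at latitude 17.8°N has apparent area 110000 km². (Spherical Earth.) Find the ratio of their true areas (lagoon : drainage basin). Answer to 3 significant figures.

0.462

On the plate carrée, areal scale = h·k = 1 × sec φ, so true area = apparent × cos φ.
True area of lagoon: 79000 × cos(52.2°) = 79000 × 0.6129 = 48420 km².
True area of drainage basin: 110000 × cos(17.8°) = 110000 × 0.9521 = 104700 km².
Ratio = 48420 / 104700 ≈ 0.462.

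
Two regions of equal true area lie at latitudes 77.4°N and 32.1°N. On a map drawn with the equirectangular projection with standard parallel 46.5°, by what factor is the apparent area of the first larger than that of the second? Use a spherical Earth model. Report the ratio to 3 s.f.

3.88

The equidistant cylindrical projection with φ₀ = 46.5° has h = 1 (meridians true) and k = cos φ₀ / cos φ along parallels.
Areal scale at 77.4°: h·k = 1.000 × 3.156 = 3.156.
Areal scale at 32.1°: h·k = 1.000 × 0.8126 = 0.8126.
Ratio = 3.156/0.8126 ≈ 3.88.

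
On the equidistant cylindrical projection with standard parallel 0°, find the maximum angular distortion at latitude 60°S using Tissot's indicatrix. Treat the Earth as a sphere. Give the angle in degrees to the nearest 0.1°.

In the plate carrée (x = Rλ, y = Rφ), meridians are true-scale (h = 1) and parallels are stretched by k = sec φ.
At 60°: h = 1.000, k = 2.000; principal scales a = 2.000, b = 1.000.
sin(ω/2) = (a − b)/(a + b) = 1.0000/3.000 = 0.3333, so ω = 2 arcsin(0.3333) ≈ 38.9°.

38.9°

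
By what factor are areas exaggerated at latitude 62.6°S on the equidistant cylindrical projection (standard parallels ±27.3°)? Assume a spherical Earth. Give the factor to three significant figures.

1.93

In the equirectangular projection with standard parallel φ₀ = 27.3° (x = Rλ cos φ₀, y = Rφ), meridians are true-scale (h = 1) and the parallel scale is k = cos φ₀ / cos φ.
Areal scale = h·k = 1 × cos φ₀ / cos φ; at 62.6°, h = 1.000, k = 1.931, so h·k = 1.931.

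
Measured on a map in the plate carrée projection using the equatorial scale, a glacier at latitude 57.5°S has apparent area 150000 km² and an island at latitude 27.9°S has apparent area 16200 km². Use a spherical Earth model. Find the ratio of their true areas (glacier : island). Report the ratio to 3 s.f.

Plate carrée has h = 1 and k = sec φ, giving areal scale sec φ; true area = (apparent area) · cos φ.
True area of glacier: 150000 × cos(57.5°) = 150000 × 0.5373 = 80590 km².
True area of island: 16200 × cos(27.9°) = 16200 × 0.8838 = 14320 km².
Ratio = 80590 / 14320 ≈ 5.63.

5.63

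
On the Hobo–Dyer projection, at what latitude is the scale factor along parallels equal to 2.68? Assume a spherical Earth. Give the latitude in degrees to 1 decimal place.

The Hobo–Dyer projection is cylindrical equal-area with φ₀ = 37.5°. Cylindrical equal-area (φ₀ = 37.5°): h = cos φ / cos 37.5° along meridians, k = cos 37.5° / cos φ along parallels; h·k = 1.
k = cos φ₀ / cos φ = 2.68  ⇒  cos φ = cos 37.5° / 2.68 = 0.2960.
φ = arccos(0.2960) ≈ 72.8°.

72.8°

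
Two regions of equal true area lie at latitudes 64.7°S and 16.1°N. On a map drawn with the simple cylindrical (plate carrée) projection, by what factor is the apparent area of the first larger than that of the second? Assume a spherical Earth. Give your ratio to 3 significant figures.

In the plate carrée (x = Rλ, y = Rφ), meridians are true-scale (h = 1) and parallels are stretched by k = sec φ.
Areal scale at 64.7°: h·k = 1.000 × 2.340 = 2.340.
Areal scale at 16.1°: h·k = 1.000 × 1.041 = 1.041.
Ratio = 2.340/1.041 ≈ 2.25.

2.25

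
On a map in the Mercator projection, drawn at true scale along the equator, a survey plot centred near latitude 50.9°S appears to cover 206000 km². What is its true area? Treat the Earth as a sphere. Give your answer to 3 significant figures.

81900 km²

For Mercator, h = k = sec φ (a conformal cylindrical projection has a single point scale, 1/cos φ).
Areal scale = k² = sec²φ = 1/cos²(50.9°) = 1/0.6307² = 2.514.
True area = apparent / (areal scale) = 206000 / 2.514 ≈ 81900 km².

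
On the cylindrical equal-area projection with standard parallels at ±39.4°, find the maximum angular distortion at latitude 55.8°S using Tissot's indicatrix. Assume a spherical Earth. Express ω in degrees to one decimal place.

35.9°

For cylindrical equal-area with standard parallel φ₀, h = cos φ / cos φ₀ and k = cos φ₀ / cos φ, so h·k = 1.
At 55.8°: h = 0.7274, k = 1.375; principal scales a = 1.375, b = 0.7274.
sin(ω/2) = (a − b)/(a + b) = 0.6474/2.102 = 0.3080, so ω = 2 arcsin(0.3080) ≈ 35.9°.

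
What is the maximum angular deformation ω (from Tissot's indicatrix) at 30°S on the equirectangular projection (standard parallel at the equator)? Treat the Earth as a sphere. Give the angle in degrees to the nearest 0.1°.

Plate carrée maps x = Rλ, y = Rφ. The meridian scale is h = 1 and the parallel scale is k = 1/cos φ = sec φ.
At 30°: h = 1.000, k = 1.155; principal scales a = 1.155, b = 1.000.
sin(ω/2) = (a − b)/(a + b) = 0.1547/2.155 = 0.07180, so ω = 2 arcsin(0.07180) ≈ 8.2°.

8.2°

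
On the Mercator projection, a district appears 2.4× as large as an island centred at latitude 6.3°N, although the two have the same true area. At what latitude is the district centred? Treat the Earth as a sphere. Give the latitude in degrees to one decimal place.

For equal true areas on Mercator, apparent areas scale as sec²φ, so the ratio is cos²φ₂ / cos²φ₁.
cos²φ₂ / cos²φ₁ = 2.4  ⇒  cos φ₁ = cos 6.3° / √2.4 = 0.9940/1.549 = 0.6416.
φ₁ = arccos(0.6416) ≈ 50.1°.

50.1°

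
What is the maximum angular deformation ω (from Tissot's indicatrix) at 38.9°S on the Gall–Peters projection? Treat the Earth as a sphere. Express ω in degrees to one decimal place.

11.0°

Gall–Peters is a cylindrical equal-area projection with standard parallels at ±45°. A cylindrical equal-area projection with standard parallel φ₀ has meridian scale h = cos φ / cos φ₀ and parallel scale k = cos φ₀ / cos φ (so areas are preserved, h·k = 1).
At 38.9°: h = 1.101, k = 0.9086; principal scales a = 1.101, b = 0.9086.
sin(ω/2) = (a − b)/(a + b) = 0.1920/2.009 = 0.09556, so ω = 2 arcsin(0.09556) ≈ 11.0°.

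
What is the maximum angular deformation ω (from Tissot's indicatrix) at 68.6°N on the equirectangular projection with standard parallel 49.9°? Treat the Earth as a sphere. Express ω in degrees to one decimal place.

In the equirectangular projection with standard parallel φ₀ = 49.9° (x = Rλ cos φ₀, y = Rφ), meridians are true-scale (h = 1) and the parallel scale is k = cos φ₀ / cos φ.
At 68.6°: h = 1.000, k = 1.765; principal scales a = 1.765, b = 1.000.
sin(ω/2) = (a − b)/(a + b) = 0.7653/2.765 = 0.2768, so ω = 2 arcsin(0.2768) ≈ 32.1°.

32.1°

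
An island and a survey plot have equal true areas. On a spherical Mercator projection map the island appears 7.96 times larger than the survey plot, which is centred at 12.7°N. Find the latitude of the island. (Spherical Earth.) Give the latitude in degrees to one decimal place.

69.8°

Mercator areal scale is sec²φ, so apparent-area ratio = sec²φ₁ / sec²φ₂ = cos²φ₂ / cos²φ₁.
cos²φ₂ / cos²φ₁ = 7.96  ⇒  cos φ₁ = cos 12.7° / √7.96 = 0.9755/2.821 = 0.3458.
φ₁ = arccos(0.3458) ≈ 69.8°.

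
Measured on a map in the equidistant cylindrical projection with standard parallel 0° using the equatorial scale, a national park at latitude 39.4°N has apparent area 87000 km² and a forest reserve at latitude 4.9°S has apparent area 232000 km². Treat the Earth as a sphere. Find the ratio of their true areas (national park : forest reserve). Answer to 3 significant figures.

On the plate carrée, areal scale = h·k = 1 × sec φ, so true area = apparent × cos φ.
True area of national park: 87000 × cos(39.4°) = 87000 × 0.7727 = 67230 km².
True area of forest reserve: 232000 × cos(4.9°) = 232000 × 0.9963 = 231200 km².
Ratio = 67230 / 231200 ≈ 0.291.

0.291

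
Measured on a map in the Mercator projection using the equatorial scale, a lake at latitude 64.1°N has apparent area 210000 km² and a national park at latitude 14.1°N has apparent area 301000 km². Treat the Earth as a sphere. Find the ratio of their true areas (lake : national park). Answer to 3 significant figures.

Mercator's areal exaggeration is sec²φ; hence true area = (apparent area) · cos²φ.
True area of lake: 210000 × cos²(64.1°) = 210000 × 0.1908 = 40070 km².
True area of national park: 301000 × cos²(14.1°) = 301000 × 0.9407 = 283100 km².
Ratio = 40070 / 283100 ≈ 0.142.

0.142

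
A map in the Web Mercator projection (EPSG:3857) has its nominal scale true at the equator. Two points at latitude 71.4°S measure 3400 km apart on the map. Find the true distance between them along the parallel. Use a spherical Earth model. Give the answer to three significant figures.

The Mercator projection is conformal; its linear scale factor is the same in every direction and equals sec φ = 1/cos φ.
Along the parallel at 71.4°, map distances are exaggerated by k = sec 71.4° = 3.135.
True distance = 3400 / 3.135 = 3400 × cos 71.4° ≈ 1080 km.

1080 km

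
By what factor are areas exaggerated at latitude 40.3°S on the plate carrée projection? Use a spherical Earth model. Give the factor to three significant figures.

Plate carrée maps x = Rλ, y = Rφ. The meridian scale is h = 1 and the parallel scale is k = 1/cos φ = sec φ.
Areal scale = h·k = 1 × sec φ; at 40.3°, h = 1.000, k = 1.311, so h·k = 1.311.

1.31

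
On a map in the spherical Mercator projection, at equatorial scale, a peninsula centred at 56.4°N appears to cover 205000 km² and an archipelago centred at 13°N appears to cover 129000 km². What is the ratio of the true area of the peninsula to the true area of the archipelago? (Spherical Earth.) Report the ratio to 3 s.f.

0.513

On Mercator the areal scale is sec²φ, so true area = apparent × cos²φ.
True area of peninsula: 205000 × cos²(56.4°) = 205000 × 0.3062 = 62780 km².
True area of archipelago: 129000 × cos²(13°) = 129000 × 0.9494 = 122500 km².
Ratio = 62780 / 122500 ≈ 0.513.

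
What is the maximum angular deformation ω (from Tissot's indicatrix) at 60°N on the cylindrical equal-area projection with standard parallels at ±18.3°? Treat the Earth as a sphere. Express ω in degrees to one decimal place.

For cylindrical equal-area with standard parallel φ₀, h = cos φ / cos φ₀ and k = cos φ₀ / cos φ, so h·k = 1.
At 60°: h = 0.5266, k = 1.899; principal scales a = 1.899, b = 0.5266.
sin(ω/2) = (a − b)/(a + b) = 1.372/2.425 = 0.5657, so ω = 2 arcsin(0.5657) ≈ 68.9°.

68.9°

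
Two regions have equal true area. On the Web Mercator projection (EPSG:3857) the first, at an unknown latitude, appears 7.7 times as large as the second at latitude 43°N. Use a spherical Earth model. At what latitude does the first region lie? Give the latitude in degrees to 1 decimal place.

Mercator areal scale is sec²φ, so apparent-area ratio = sec²φ₁ / sec²φ₂ = cos²φ₂ / cos²φ₁.
cos²φ₂ / cos²φ₁ = 7.7  ⇒  cos φ₁ = cos 43° / √7.7 = 0.7314/2.775 = 0.2636.
φ₁ = arccos(0.2636) ≈ 74.7°.

74.7°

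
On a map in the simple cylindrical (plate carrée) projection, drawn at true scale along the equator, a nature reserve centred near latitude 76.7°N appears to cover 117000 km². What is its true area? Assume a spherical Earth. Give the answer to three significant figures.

For the equirectangular projection with φ₀ = 0 (plate carrée), h = 1 along meridians and k = sec φ along parallels.
Areal scale = h·k = 1 × sec φ; at 76.7°, h = 1.000, k = 4.347, so h·k = 4.347.
True area = apparent / (areal scale) = 117000 / 4.347 ≈ 26900 km².

26900 km²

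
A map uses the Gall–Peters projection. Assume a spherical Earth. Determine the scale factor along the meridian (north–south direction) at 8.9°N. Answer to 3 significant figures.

1.40

Gall–Peters is a cylindrical equal-area projection with standard parallels at ±45°. Cylindrical equal-area (φ₀ = 45°): h = cos φ / cos 45° along meridians, k = cos 45° / cos φ along parallels; h·k = 1.
h = cos 8.9° / cos 45° = 0.9880/0.7071 = 1.397.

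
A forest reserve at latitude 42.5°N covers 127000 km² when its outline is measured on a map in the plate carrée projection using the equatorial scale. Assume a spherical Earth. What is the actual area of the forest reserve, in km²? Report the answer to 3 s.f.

For the equirectangular projection with φ₀ = 0 (plate carrée), h = 1 along meridians and k = sec φ along parallels.
Areal scale = h·k = 1 × sec φ; at 42.5°, h = 1.000, k = 1.356, so h·k = 1.356.
True area = apparent / (areal scale) = 127000 / 1.356 ≈ 93600 km².

93600 km²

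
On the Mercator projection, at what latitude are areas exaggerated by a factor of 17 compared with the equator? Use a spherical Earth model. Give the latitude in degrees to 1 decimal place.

76.0°

Mercator areal scale is sec²φ.
sec²φ = 17  ⇒  cos²φ = 0.05882  ⇒  cos φ = 0.2425.
φ = arccos(0.2425) ≈ 76.0°.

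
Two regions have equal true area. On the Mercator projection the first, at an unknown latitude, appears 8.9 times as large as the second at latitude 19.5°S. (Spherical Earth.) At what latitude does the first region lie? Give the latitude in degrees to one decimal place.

71.6°

Mercator areal scale is sec²φ, so apparent-area ratio = sec²φ₁ / sec²φ₂ = cos²φ₂ / cos²φ₁.
cos²φ₂ / cos²φ₁ = 8.9  ⇒  cos φ₁ = cos 19.5° / √8.9 = 0.9426/2.983 = 0.3160.
φ₁ = arccos(0.3160) ≈ 71.6°.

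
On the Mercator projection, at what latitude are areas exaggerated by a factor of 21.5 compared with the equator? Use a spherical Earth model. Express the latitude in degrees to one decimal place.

77.5°

Mercator areal scale is sec²φ.
sec²φ = 21.5  ⇒  cos²φ = 0.04651  ⇒  cos φ = 0.2157.
φ = arccos(0.2157) ≈ 77.5°.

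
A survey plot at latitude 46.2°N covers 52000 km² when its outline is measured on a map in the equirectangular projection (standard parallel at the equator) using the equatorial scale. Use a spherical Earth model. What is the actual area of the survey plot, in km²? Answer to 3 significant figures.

Plate carrée maps x = Rλ, y = Rφ. The meridian scale is h = 1 and the parallel scale is k = 1/cos φ = sec φ.
Areal scale = h·k = 1 × sec φ; at 46.2°, h = 1.000, k = 1.445, so h·k = 1.445.
True area = apparent / (areal scale) = 52000 / 1.445 ≈ 36000 km².

36000 km²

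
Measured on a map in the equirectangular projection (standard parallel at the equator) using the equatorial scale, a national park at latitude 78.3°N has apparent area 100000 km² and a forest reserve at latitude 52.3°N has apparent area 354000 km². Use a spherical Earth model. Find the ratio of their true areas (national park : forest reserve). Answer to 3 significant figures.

On the plate carrée, areal scale = h·k = 1 × sec φ, so true area = apparent × cos φ.
True area of national park: 100000 × cos(78.3°) = 100000 × 0.2028 = 20280 km².
True area of forest reserve: 354000 × cos(52.3°) = 354000 × 0.6115 = 216500 km².
Ratio = 20280 / 216500 ≈ 0.0937.

0.0937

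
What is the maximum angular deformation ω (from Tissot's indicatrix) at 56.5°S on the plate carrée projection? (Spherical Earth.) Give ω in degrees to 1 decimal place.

33.6°

For the equirectangular projection with φ₀ = 0 (plate carrée), h = 1 along meridians and k = sec φ along parallels.
At 56.5°: h = 1.000, k = 1.812; principal scales a = 1.812, b = 1.000.
sin(ω/2) = (a − b)/(a + b) = 0.8118/2.812 = 0.2887, so ω = 2 arcsin(0.2887) ≈ 33.6°.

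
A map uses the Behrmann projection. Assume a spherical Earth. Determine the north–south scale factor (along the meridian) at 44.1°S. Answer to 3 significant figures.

The Behrmann projection is cylindrical equal-area with φ₀ = 30°. For cylindrical equal-area with standard parallel φ₀, h = cos φ / cos φ₀ and k = cos φ₀ / cos φ, so h·k = 1.
h = cos 44.1° / cos 30° = 0.7181/0.8660 = 0.8292.

0.829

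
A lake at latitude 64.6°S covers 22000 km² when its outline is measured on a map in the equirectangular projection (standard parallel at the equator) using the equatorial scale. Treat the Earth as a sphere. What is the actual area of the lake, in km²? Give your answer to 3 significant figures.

9440 km²

For the equirectangular projection with φ₀ = 0 (plate carrée), h = 1 along meridians and k = sec φ along parallels.
Areal scale = h·k = 1 × sec φ; at 64.6°, h = 1.000, k = 2.331, so h·k = 2.331.
True area = apparent / (areal scale) = 22000 / 2.331 ≈ 9440 km².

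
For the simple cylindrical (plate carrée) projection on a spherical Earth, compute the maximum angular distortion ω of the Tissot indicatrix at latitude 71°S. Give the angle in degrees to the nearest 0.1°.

Plate carrée maps x = Rλ, y = Rφ. The meridian scale is h = 1 and the parallel scale is k = 1/cos φ = sec φ.
At 71°: h = 1.000, k = 3.072; principal scales a = 3.072, b = 1.000.
sin(ω/2) = (a − b)/(a + b) = 2.072/4.072 = 0.5088, so ω = 2 arcsin(0.5088) ≈ 61.2°.

61.2°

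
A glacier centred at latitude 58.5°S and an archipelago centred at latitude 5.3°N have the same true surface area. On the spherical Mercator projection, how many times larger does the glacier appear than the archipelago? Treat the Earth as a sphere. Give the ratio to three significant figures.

3.63

Mercator areal scale is sec²φ.
At 58.5°: sec²(58.5°) = 1/0.5225² = 3.663.
At 5.3°: sec²(5.3°) = 1/0.9957² = 1.009.
Ratio = 3.663/1.009 = cos²(5.3°)/cos²(58.5°) ≈ 3.63.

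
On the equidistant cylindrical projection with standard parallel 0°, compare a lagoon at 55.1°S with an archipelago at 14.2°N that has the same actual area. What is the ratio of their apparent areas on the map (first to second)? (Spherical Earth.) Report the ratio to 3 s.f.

1.69

For the equirectangular projection with φ₀ = 0 (plate carrée), h = 1 along meridians and k = sec φ along parallels.
Areal scale at 55.1°: h·k = 1.000 × 1.748 = 1.748.
Areal scale at 14.2°: h·k = 1.000 × 1.032 = 1.032.
Ratio = 1.748/1.032 ≈ 1.69.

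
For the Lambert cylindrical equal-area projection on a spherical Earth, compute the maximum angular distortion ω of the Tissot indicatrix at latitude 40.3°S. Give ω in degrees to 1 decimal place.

30.7°

The Lambert cylindrical equal-area projection is the cylindrical equal-area projection with its standard parallel at the equator (φ₀ = 0). For cylindrical equal-area with standard parallel φ₀, h = cos φ / cos φ₀ and k = cos φ₀ / cos φ, so h·k = 1.
At 40.3°: h = 0.7627, k = 1.311; principal scales a = 1.311, b = 0.7627.
sin(ω/2) = (a − b)/(a + b) = 0.5485/2.074 = 0.2645, so ω = 2 arcsin(0.2645) ≈ 30.7°.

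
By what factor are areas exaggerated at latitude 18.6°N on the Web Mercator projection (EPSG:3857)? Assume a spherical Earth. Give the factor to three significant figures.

1.11

The Mercator projection is conformal; its linear scale factor is the same in every direction and equals sec φ = 1/cos φ.
Areal scale = k² = sec²φ = 1/cos²(18.6°) = 1/0.9478² = 1.113.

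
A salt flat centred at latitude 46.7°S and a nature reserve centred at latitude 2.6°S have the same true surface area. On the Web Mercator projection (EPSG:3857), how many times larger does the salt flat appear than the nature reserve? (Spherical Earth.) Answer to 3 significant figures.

2.12

On Mercator, area is exaggerated by sec²φ = 1/cos²φ.
At 46.7°: sec²(46.7°) = 1/0.6858² = 2.126.
At 2.6°: sec²(2.6°) = 1/0.9990² = 1.002.
Ratio = 2.126/1.002 = cos²(2.6°)/cos²(46.7°) ≈ 2.12.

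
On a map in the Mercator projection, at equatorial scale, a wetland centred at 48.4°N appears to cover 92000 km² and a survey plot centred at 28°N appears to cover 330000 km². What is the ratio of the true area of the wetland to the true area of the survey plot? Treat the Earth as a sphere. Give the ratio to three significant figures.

0.158

Since Mercator area scale is 1/cos²φ, the true area equals the apparent area multiplied by cos²φ.
True area of wetland: 92000 × cos²(48.4°) = 92000 × 0.4408 = 40550 km².
True area of survey plot: 330000 × cos²(28°) = 330000 × 0.7796 = 257300 km².
Ratio = 40550 / 257300 ≈ 0.158.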